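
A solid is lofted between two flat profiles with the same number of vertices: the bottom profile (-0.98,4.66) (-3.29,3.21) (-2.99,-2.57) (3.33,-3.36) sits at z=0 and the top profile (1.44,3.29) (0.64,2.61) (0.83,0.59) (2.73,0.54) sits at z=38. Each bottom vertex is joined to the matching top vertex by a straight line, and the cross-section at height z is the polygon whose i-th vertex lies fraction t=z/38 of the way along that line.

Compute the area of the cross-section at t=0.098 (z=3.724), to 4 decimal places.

Cross-section at t=0.098: each vertex is (1-t)·p0[i] + t·p1[i].
  v1: (1-0.098)·(-0.98,4.66) + 0.098·(1.44,3.29) = (-0.7428,4.5257)
  v2: (1-0.098)·(-3.29,3.21) + 0.098·(0.64,2.61) = (-2.9049,3.1512)
  v3: (1-0.098)·(-2.99,-2.57) + 0.098·(0.83,0.59) = (-2.6156,-2.2603)
  v4: (1-0.098)·(3.33,-3.36) + 0.098·(2.73,0.54) = (3.2712,-2.9778)
Shoelace sum Σ(x_i·y_{i+1} − x_{i+1}·y_i):
  i=1: -0.7428·3.1512 − -2.9049·4.5257 = +10.8058 (running +10.8058)
  i=2: -2.9049·-2.2603 − -2.6156·3.1512 = +14.8083 (running +25.6141)
  i=3: -2.6156·-2.9778 − 3.2712·-2.2603 = +15.1828 (running +40.7969)
  i=4: 3.2712·4.5257 − -0.7428·-2.9778 = +12.5926 (running +53.3895)
Area = |Σ|/2 = |53.3895|/2 = 26.6948

Area at t=0.098: 26.6948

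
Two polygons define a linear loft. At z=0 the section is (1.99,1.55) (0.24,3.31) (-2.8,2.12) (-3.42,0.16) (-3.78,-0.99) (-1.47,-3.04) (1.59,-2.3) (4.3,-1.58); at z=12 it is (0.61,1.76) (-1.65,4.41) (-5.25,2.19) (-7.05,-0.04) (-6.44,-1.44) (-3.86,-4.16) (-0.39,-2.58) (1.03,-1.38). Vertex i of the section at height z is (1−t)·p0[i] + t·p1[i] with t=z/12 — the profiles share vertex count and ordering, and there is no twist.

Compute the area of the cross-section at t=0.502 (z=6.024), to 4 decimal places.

Cross-section at t=0.502: each vertex is (1-t)·p0[i] + t·p1[i].
  v1: (1-0.502)·(1.99,1.55) + 0.502·(0.61,1.76) = (1.2972,1.6554)
  v2: (1-0.502)·(0.24,3.31) + 0.502·(-1.65,4.41) = (-0.7088,3.8622)
  v3: (1-0.502)·(-2.8,2.12) + 0.502·(-5.25,2.19) = (-4.0299,2.1551)
  v4: (1-0.502)·(-3.42,0.16) + 0.502·(-7.05,-0.04) = (-5.2423,0.0596)
  v5: (1-0.502)·(-3.78,-0.99) + 0.502·(-6.44,-1.44) = (-5.1153,-1.2159)
  v6: (1-0.502)·(-1.47,-3.04) + 0.502·(-3.86,-4.16) = (-2.6698,-3.6022)
  v7: (1-0.502)·(1.59,-2.3) + 0.502·(-0.39,-2.58) = (0.5960,-2.4406)
  v8: (1-0.502)·(4.3,-1.58) + 0.502·(1.03,-1.38) = (2.6585,-1.4796)
Shoelace sum Σ(x_i·y_{i+1} − x_{i+1}·y_i):
  i=1: 1.2972·3.8622 − -0.7088·1.6554 = +6.1835 (running +6.1835)
  i=2: -0.7088·2.1551 − -4.0299·3.8622 = +14.0368 (running +20.2203)
  i=3: -4.0299·0.0596 − -5.2423·2.1551 = +11.0576 (running +31.2779)
  i=4: -5.2423·-1.2159 − -5.1153·0.0596 = +6.6789 (running +37.9568)
  i=5: -5.1153·-3.6022 − -2.6698·-1.2159 = +15.1804 (running +53.1373)
  i=6: -2.6698·-2.4406 − 0.5960·-3.6022 = +8.6628 (running +61.8001)
  i=7: 0.5960·-1.4796 − 2.6585·-2.4406 = +5.6062 (running +67.4063)
  i=8: 2.6585·1.6554 − 1.2972·-1.4796 = +6.3203 (running +73.7266)
Area = |Σ|/2 = |73.7266|/2 = 36.8633

Area at t=0.502: 36.8633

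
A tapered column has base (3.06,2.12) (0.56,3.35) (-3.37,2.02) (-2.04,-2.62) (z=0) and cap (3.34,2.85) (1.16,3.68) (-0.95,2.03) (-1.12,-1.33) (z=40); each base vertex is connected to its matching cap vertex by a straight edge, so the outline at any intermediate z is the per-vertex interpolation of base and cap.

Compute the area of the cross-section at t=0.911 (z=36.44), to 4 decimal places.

Area at t=0.911: 10.5424

Cross-section at t=0.911: each vertex is (1-t)·p0[i] + t·p1[i].
  v1: (1-0.911)·(3.06,2.12) + 0.911·(3.34,2.85) = (3.3151,2.7850)
  v2: (1-0.911)·(0.56,3.35) + 0.911·(1.16,3.68) = (1.1066,3.6506)
  v3: (1-0.911)·(-3.37,2.02) + 0.911·(-0.95,2.03) = (-1.1654,2.0291)
  v4: (1-0.911)·(-2.04,-2.62) + 0.911·(-1.12,-1.33) = (-1.2019,-1.4448)
Shoelace sum Σ(x_i·y_{i+1} − x_{i+1}·y_i):
  i=1: 3.3151·3.6506 − 1.1066·2.7850 = +9.0202 (running +9.0202)
  i=2: 1.1066·2.0291 − -1.1654·3.6506 = +6.4998 (running +15.5200)
  i=3: -1.1654·-1.4448 − -1.2019·2.0291 = +4.1225 (running +19.6425)
  i=4: -1.2019·2.7850 − 3.3151·-1.4448 = +1.4424 (running +21.0849)
Area = |Σ|/2 = |21.0849|/2 = 10.5424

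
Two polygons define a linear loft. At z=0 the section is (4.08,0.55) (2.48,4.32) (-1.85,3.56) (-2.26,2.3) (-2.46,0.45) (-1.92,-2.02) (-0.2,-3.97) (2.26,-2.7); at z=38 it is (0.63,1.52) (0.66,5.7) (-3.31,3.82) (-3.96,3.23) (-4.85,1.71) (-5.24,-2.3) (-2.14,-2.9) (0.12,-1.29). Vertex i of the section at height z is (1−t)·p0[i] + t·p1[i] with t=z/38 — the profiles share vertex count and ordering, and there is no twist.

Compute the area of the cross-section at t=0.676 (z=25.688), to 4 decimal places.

Area at t=0.676: 36.5458

Cross-section at t=0.676: each vertex is (1-t)·p0[i] + t·p1[i].
  v1: (1-0.676)·(4.08,0.55) + 0.676·(0.63,1.52) = (1.7478,1.2057)
  v2: (1-0.676)·(2.48,4.32) + 0.676·(0.66,5.7) = (1.2497,5.2529)
  v3: (1-0.676)·(-1.85,3.56) + 0.676·(-3.31,3.82) = (-2.8370,3.7358)
  v4: (1-0.676)·(-2.26,2.3) + 0.676·(-3.96,3.23) = (-3.4092,2.9287)
  v5: (1-0.676)·(-2.46,0.45) + 0.676·(-4.85,1.71) = (-4.0756,1.3018)
  v6: (1-0.676)·(-1.92,-2.02) + 0.676·(-5.24,-2.3) = (-4.1643,-2.2093)
  v7: (1-0.676)·(-0.2,-3.97) + 0.676·(-2.14,-2.9) = (-1.5114,-3.2467)
  v8: (1-0.676)·(2.26,-2.7) + 0.676·(0.12,-1.29) = (0.8134,-1.7468)
Shoelace sum Σ(x_i·y_{i+1} − x_{i+1}·y_i):
  i=1: 1.7478·5.2529 − 1.2497·1.2057 = +7.6742 (running +7.6742)
  i=2: 1.2497·3.7358 − -2.8370·5.2529 = +19.5707 (running +27.2449)
  i=3: -2.8370·2.9287 − -3.4092·3.7358 = +4.4274 (running +31.6723)
  i=4: -3.4092·1.3018 − -4.0756·2.9287 = +7.4983 (running +39.1706)
  i=5: -4.0756·-2.2093 − -4.1643·1.3018 = +14.4252 (running +53.5958)
  i=6: -4.1643·-3.2467 − -1.5114·-2.2093 = +10.1810 (running +63.7768)
  i=7: -1.5114·-1.7468 − 0.8134·-3.2467 = +5.2810 (running +69.0578)
  i=8: 0.8134·1.2057 − 1.7478·-1.7468 = +4.0338 (running +73.0916)
Area = |Σ|/2 = |73.0916|/2 = 36.5458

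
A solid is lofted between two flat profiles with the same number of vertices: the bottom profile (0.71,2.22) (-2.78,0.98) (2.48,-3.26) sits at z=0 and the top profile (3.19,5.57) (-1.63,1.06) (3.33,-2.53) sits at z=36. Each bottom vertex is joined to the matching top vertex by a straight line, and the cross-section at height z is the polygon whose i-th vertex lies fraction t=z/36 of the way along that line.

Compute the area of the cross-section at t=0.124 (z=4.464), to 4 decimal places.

Cross-section at t=0.124: each vertex is (1-t)·p0[i] + t·p1[i].
  v1: (1-0.124)·(0.71,2.22) + 0.124·(3.19,5.57) = (1.0175,2.6354)
  v2: (1-0.124)·(-2.78,0.98) + 0.124·(-1.63,1.06) = (-2.6374,0.9899)
  v3: (1-0.124)·(2.48,-3.26) + 0.124·(3.33,-2.53) = (2.5854,-3.1695)
Shoelace sum Σ(x_i·y_{i+1} − x_{i+1}·y_i):
  i=1: 1.0175·0.9899 − -2.6374·2.6354 = +7.9579 (running +7.9579)
  i=2: -2.6374·-3.1695 − 2.5854·0.9899 = +5.7998 (running +13.7577)
  i=3: 2.5854·2.6354 − 1.0175·-3.1695 = +10.0386 (running +23.7963)
Area = |Σ|/2 = |23.7963|/2 = 11.8981

Area at t=0.124: 11.8981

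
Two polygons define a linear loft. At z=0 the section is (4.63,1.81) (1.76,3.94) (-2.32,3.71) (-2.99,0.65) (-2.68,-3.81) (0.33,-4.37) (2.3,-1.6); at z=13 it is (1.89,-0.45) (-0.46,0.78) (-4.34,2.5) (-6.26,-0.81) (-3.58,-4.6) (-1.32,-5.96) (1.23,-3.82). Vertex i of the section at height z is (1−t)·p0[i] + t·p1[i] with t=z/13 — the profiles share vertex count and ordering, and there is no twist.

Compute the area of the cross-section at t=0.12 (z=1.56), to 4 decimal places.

Area at t=0.12: 43.5482

Cross-section at t=0.12: each vertex is (1-t)·p0[i] + t·p1[i].
  v1: (1-0.12)·(4.63,1.81) + 0.12·(1.89,-0.45) = (4.3012,1.5388)
  v2: (1-0.12)·(1.76,3.94) + 0.12·(-0.46,0.78) = (1.4936,3.5608)
  v3: (1-0.12)·(-2.32,3.71) + 0.12·(-4.34,2.5) = (-2.5624,3.5648)
  v4: (1-0.12)·(-2.99,0.65) + 0.12·(-6.26,-0.81) = (-3.3824,0.4748)
  v5: (1-0.12)·(-2.68,-3.81) + 0.12·(-3.58,-4.6) = (-2.7880,-3.9048)
  v6: (1-0.12)·(0.33,-4.37) + 0.12·(-1.32,-5.96) = (0.1320,-4.5608)
  v7: (1-0.12)·(2.3,-1.6) + 0.12·(1.23,-3.82) = (2.1716,-1.8664)
Shoelace sum Σ(x_i·y_{i+1} − x_{i+1}·y_i):
  i=1: 4.3012·3.5608 − 1.4936·1.5388 = +13.0174 (running +13.0174)
  i=2: 1.4936·3.5648 − -2.5624·3.5608 = +14.4486 (running +27.4659)
  i=3: -2.5624·0.4748 − -3.3824·3.5648 = +10.8410 (running +38.3069)
  i=4: -3.3824·-3.9048 − -2.7880·0.4748 = +14.5313 (running +52.8382)
  i=5: -2.7880·-4.5608 − 0.1320·-3.9048 = +13.2309 (running +66.0692)
  i=6: 0.1320·-1.8664 − 2.1716·-4.5608 = +9.6579 (running +75.7270)
  i=7: 2.1716·1.5388 − 4.3012·-1.8664 = +11.3694 (running +87.0965)
Area = |Σ|/2 = |87.0965|/2 = 43.5482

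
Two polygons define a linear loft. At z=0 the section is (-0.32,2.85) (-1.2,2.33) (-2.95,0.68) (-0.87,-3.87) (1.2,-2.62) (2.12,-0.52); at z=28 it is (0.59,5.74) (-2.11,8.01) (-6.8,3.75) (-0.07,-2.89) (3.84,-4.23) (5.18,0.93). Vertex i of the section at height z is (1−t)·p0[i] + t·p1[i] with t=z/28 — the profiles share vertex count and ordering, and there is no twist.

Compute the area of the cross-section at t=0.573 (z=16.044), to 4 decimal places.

Cross-section at t=0.573: each vertex is (1-t)·p0[i] + t·p1[i].
  v1: (1-0.573)·(-0.32,2.85) + 0.573·(0.59,5.74) = (0.2014,4.5060)
  v2: (1-0.573)·(-1.2,2.33) + 0.573·(-2.11,8.01) = (-1.7214,5.5846)
  v3: (1-0.573)·(-2.95,0.68) + 0.573·(-6.8,3.75) = (-5.1560,2.4391)
  v4: (1-0.573)·(-0.87,-3.87) + 0.573·(-0.07,-2.89) = (-0.4116,-3.3085)
  v5: (1-0.573)·(1.2,-2.62) + 0.573·(3.84,-4.23) = (2.7127,-3.5425)
  v6: (1-0.573)·(2.12,-0.52) + 0.573·(5.18,0.93) = (3.8734,0.3108)
Shoelace sum Σ(x_i·y_{i+1} − x_{i+1}·y_i):
  i=1: 0.2014·5.5846 − -1.7214·4.5060 = +8.8816 (running +8.8816)
  i=2: -1.7214·2.4391 − -5.1560·5.5846 = +24.5959 (running +33.4776)
  i=3: -5.1560·-3.3085 − -0.4116·2.4391 = +18.0625 (running +51.5401)
  i=4: -0.4116·-3.5425 − 2.7127·-3.3085 = +10.4330 (running +61.9731)
  i=5: 2.7127·0.3108 − 3.8734·-3.5425 = +14.5648 (running +76.5379)
  i=6: 3.8734·4.5060 − 0.2014·0.3108 = +17.3907 (running +93.9286)
Area = |Σ|/2 = |93.9286|/2 = 46.9643

Area at t=0.573: 46.9643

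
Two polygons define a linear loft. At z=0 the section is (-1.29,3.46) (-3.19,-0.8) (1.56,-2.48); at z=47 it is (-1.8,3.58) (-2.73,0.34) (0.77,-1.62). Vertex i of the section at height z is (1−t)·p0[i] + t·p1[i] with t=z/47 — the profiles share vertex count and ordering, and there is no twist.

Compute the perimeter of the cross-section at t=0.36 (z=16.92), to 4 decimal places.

Perimeter at t=0.36: 15.1491

Cross-section at t=0.36: each vertex is (1-t)·p0[i] + t·p1[i].
  v1: (1-0.36)·(-1.29,3.46) + 0.36·(-1.8,3.58) = (-1.4736,3.5032)
  v2: (1-0.36)·(-3.19,-0.8) + 0.36·(-2.73,0.34) = (-3.0244,-0.3896)
  v3: (1-0.36)·(1.56,-2.48) + 0.36·(0.77,-1.62) = (1.2756,-2.1704)
Perimeter = Σ |v_{i+1} − v_i|:
  edge 1→2: √(-1.5508² + -3.8928²) = 4.1903 (running 4.1903)
  edge 2→3: √(4.3000² + -1.7808²) = 4.6542 (running 8.8445)
  edge 3→1: √(-2.7492² + 5.6736²) = 6.3046 (running 15.1491)
Perimeter = 15.1491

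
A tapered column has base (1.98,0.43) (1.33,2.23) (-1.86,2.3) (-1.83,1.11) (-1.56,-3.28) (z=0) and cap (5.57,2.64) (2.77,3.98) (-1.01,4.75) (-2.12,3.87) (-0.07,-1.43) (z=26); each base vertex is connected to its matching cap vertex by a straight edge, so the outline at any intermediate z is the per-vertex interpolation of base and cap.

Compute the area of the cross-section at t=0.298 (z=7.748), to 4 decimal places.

Cross-section at t=0.298: each vertex is (1-t)·p0[i] + t·p1[i].
  v1: (1-0.298)·(1.98,0.43) + 0.298·(5.57,2.64) = (3.0498,1.0886)
  v2: (1-0.298)·(1.33,2.23) + 0.298·(2.77,3.98) = (1.7591,2.7515)
  v3: (1-0.298)·(-1.86,2.3) + 0.298·(-1.01,4.75) = (-1.6067,3.0301)
  v4: (1-0.298)·(-1.83,1.11) + 0.298·(-2.12,3.87) = (-1.9164,1.9325)
  v5: (1-0.298)·(-1.56,-3.28) + 0.298·(-0.07,-1.43) = (-1.1160,-2.7287)
Shoelace sum Σ(x_i·y_{i+1} − x_{i+1}·y_i):
  i=1: 3.0498·2.7515 − 1.7591·1.0886 = +6.4766 (running +6.4766)
  i=2: 1.7591·3.0301 − -1.6067·2.7515 = +9.7511 (running +16.2278)
  i=3: -1.6067·1.9325 − -1.9164·3.0301 = +2.7020 (running +18.9298)
  i=4: -1.9164·-2.7287 − -1.1160·1.9325 = +7.3859 (running +26.3158)
  i=5: -1.1160·1.0886 − 3.0498·-2.7287 = +7.1072 (running +33.4230)
Area = |Σ|/2 = |33.4230|/2 = 16.7115

Area at t=0.298: 16.7115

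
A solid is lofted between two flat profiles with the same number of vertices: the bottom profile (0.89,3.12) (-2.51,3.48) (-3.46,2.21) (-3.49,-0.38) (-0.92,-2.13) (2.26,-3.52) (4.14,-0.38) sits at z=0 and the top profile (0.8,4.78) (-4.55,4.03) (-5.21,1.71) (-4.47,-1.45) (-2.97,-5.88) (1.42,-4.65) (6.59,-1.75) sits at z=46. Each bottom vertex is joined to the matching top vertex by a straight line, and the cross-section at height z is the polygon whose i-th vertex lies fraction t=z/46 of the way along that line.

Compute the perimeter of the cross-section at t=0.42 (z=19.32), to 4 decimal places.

Perimeter at t=0.42: 27.1318

Cross-section at t=0.42: each vertex is (1-t)·p0[i] + t·p1[i].
  v1: (1-0.42)·(0.89,3.12) + 0.42·(0.8,4.78) = (0.8522,3.8172)
  v2: (1-0.42)·(-2.51,3.48) + 0.42·(-4.55,4.03) = (-3.3668,3.7110)
  v3: (1-0.42)·(-3.46,2.21) + 0.42·(-5.21,1.71) = (-4.1950,2.0000)
  v4: (1-0.42)·(-3.49,-0.38) + 0.42·(-4.47,-1.45) = (-3.9016,-0.8294)
  v5: (1-0.42)·(-0.92,-2.13) + 0.42·(-2.97,-5.88) = (-1.7810,-3.7050)
  v6: (1-0.42)·(2.26,-3.52) + 0.42·(1.42,-4.65) = (1.9072,-3.9946)
  v7: (1-0.42)·(4.14,-0.38) + 0.42·(6.59,-1.75) = (5.1690,-0.9554)
Perimeter = Σ |v_{i+1} − v_i|:
  edge 1→2: √(-4.2190² + -0.1062²) = 4.2203 (running 4.2203)
  edge 2→3: √(-0.8282² + -1.7110²) = 1.9009 (running 6.1212)
  edge 3→4: √(0.2934² + -2.8294²) = 2.8446 (running 8.9658)
  edge 4→5: √(2.1206² + -2.8756²) = 3.5730 (running 12.5388)
  edge 5→6: √(3.6882² + -0.2896²) = 3.6996 (running 16.2383)
  edge 6→7: √(3.2618² + 3.0392²) = 4.4583 (running 20.6966)
  edge 7→1: √(-4.3168² + 4.7726²) = 6.4353 (running 27.1318)
Perimeter = 27.1318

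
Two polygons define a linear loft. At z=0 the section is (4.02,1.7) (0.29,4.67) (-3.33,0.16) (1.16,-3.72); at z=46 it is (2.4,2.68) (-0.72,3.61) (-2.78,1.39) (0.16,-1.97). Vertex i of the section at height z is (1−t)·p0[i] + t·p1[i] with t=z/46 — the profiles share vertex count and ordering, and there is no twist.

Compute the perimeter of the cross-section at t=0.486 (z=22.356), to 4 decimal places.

Perimeter at t=0.486: 19.2698

Cross-section at t=0.486: each vertex is (1-t)·p0[i] + t·p1[i].
  v1: (1-0.486)·(4.02,1.7) + 0.486·(2.4,2.68) = (3.2327,2.1763)
  v2: (1-0.486)·(0.29,4.67) + 0.486·(-0.72,3.61) = (-0.2009,4.1548)
  v3: (1-0.486)·(-3.33,0.16) + 0.486·(-2.78,1.39) = (-3.0627,0.7578)
  v4: (1-0.486)·(1.16,-3.72) + 0.486·(0.16,-1.97) = (0.6740,-2.8695)
Perimeter = Σ |v_{i+1} − v_i|:
  edge 1→2: √(-3.4335² + 1.9786²) = 3.9628 (running 3.9628)
  edge 2→3: √(-2.8618² + -3.3971²) = 4.4419 (running 8.4047)
  edge 3→4: √(3.7367² + -3.6273²) = 5.2077 (running 13.6124)
  edge 4→1: √(2.5587² + 5.0458²) = 5.6574 (running 19.2698)
Perimeter = 19.2698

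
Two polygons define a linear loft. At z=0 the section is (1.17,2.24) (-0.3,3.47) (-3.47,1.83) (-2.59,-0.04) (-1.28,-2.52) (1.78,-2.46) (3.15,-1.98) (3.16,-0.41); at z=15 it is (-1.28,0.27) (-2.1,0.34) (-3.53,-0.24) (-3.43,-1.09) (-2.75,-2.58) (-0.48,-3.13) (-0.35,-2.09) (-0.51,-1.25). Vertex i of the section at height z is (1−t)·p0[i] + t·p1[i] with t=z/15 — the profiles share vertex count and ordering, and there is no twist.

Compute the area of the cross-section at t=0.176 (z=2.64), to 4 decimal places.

Area at t=0.176: 21.9883

Cross-section at t=0.176: each vertex is (1-t)·p0[i] + t·p1[i].
  v1: (1-0.176)·(1.17,2.24) + 0.176·(-1.28,0.27) = (0.7388,1.8933)
  v2: (1-0.176)·(-0.3,3.47) + 0.176·(-2.1,0.34) = (-0.6168,2.9191)
  v3: (1-0.176)·(-3.47,1.83) + 0.176·(-3.53,-0.24) = (-3.4806,1.4657)
  v4: (1-0.176)·(-2.59,-0.04) + 0.176·(-3.43,-1.09) = (-2.7378,-0.2248)
  v5: (1-0.176)·(-1.28,-2.52) + 0.176·(-2.75,-2.58) = (-1.5387,-2.5306)
  v6: (1-0.176)·(1.78,-2.46) + 0.176·(-0.48,-3.13) = (1.3822,-2.5779)
  v7: (1-0.176)·(3.15,-1.98) + 0.176·(-0.35,-2.09) = (2.5340,-1.9994)
  v8: (1-0.176)·(3.16,-0.41) + 0.176·(-0.51,-1.25) = (2.5141,-0.5578)
Shoelace sum Σ(x_i·y_{i+1} − x_{i+1}·y_i):
  i=1: 0.7388·2.9191 − -0.6168·1.8933 = +3.3244 (running +3.3244)
  i=2: -0.6168·1.4657 − -3.4806·2.9191 = +9.2561 (running +12.5806)
  i=3: -3.4806·-0.2248 − -2.7378·1.4657 = +4.7952 (running +17.3758)
  i=4: -2.7378·-2.5306 − -1.5387·-0.2248 = +6.5824 (running +23.9582)
  i=5: -1.5387·-2.5779 − 1.3822·-2.5306 = +7.4645 (running +31.4227)
  i=6: 1.3822·-1.9994 − 2.5340·-2.5779 = +3.7689 (running +35.1915)
  i=7: 2.5340·-0.5578 − 2.5141·-1.9994 = +3.6130 (running +38.8045)
  i=8: 2.5141·1.8933 − 0.7388·-0.5578 = +5.1720 (running +43.9765)
Area = |Σ|/2 = |43.9765|/2 = 21.9883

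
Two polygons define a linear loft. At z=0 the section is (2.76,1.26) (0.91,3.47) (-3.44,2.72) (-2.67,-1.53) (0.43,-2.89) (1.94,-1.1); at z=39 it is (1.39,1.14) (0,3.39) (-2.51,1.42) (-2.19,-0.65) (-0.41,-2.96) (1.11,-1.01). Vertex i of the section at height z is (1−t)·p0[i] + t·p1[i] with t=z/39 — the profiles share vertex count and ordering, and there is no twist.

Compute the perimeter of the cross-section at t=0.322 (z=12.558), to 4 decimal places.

Perimeter at t=0.322: 18.2462

Cross-section at t=0.322: each vertex is (1-t)·p0[i] + t·p1[i].
  v1: (1-0.322)·(2.76,1.26) + 0.322·(1.39,1.14) = (2.3189,1.2214)
  v2: (1-0.322)·(0.91,3.47) + 0.322·(0,3.39) = (0.6170,3.4442)
  v3: (1-0.322)·(-3.44,2.72) + 0.322·(-2.51,1.42) = (-3.1405,2.3014)
  v4: (1-0.322)·(-2.67,-1.53) + 0.322·(-2.19,-0.65) = (-2.5154,-1.2466)
  v5: (1-0.322)·(0.43,-2.89) + 0.322·(-0.41,-2.96) = (0.1595,-2.9125)
  v6: (1-0.322)·(1.94,-1.1) + 0.322·(1.11,-1.01) = (1.6727,-1.0710)
Perimeter = Σ |v_{i+1} − v_i|:
  edge 1→2: √(-1.7019² + 2.2229²) = 2.7996 (running 2.7996)
  edge 2→3: √(-3.7575² + -1.1428²) = 3.9275 (running 6.7270)
  edge 3→4: √(0.6251² + -3.5480²) = 3.6027 (running 10.3297)
  edge 4→5: √(2.6750² + -1.6659²) = 3.1513 (running 13.4810)
  edge 5→6: √(1.5132² + 1.8415²) = 2.3835 (running 15.8645)
  edge 6→1: √(0.6461² + 2.2924²) = 2.3817 (running 18.2462)
Perimeter = 18.2462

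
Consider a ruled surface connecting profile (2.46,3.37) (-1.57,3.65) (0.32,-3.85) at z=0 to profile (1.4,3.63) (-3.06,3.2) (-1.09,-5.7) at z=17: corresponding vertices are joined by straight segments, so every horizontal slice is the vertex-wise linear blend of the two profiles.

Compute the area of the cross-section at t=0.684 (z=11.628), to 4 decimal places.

Cross-section at t=0.684: each vertex is (1-t)·p0[i] + t·p1[i].
  v1: (1-0.684)·(2.46,3.37) + 0.684·(1.4,3.63) = (1.7350,3.5478)
  v2: (1-0.684)·(-1.57,3.65) + 0.684·(-3.06,3.2) = (-2.5892,3.3422)
  v3: (1-0.684)·(0.32,-3.85) + 0.684·(-1.09,-5.7) = (-0.6444,-5.1154)
Shoelace sum Σ(x_i·y_{i+1} − x_{i+1}·y_i):
  i=1: 1.7350·3.3422 − -2.5892·3.5478 = +14.9845 (running +14.9845)
  i=2: -2.5892·-5.1154 − -0.6444·3.3422 = +15.3984 (running +30.3829)
  i=3: -0.6444·3.5478 − 1.7350·-5.1154 = +6.5886 (running +36.9716)
Area = |Σ|/2 = |36.9716|/2 = 18.4858

Area at t=0.684: 18.4858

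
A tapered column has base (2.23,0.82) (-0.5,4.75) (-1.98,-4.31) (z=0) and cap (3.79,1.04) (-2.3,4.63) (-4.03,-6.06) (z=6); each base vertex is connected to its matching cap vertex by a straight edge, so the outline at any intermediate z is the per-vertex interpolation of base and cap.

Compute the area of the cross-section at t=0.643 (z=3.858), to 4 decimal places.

Area at t=0.643: 27.7614

Cross-section at t=0.643: each vertex is (1-t)·p0[i] + t·p1[i].
  v1: (1-0.643)·(2.23,0.82) + 0.643·(3.79,1.04) = (3.2331,0.9615)
  v2: (1-0.643)·(-0.5,4.75) + 0.643·(-2.3,4.63) = (-1.6574,4.6728)
  v3: (1-0.643)·(-1.98,-4.31) + 0.643·(-4.03,-6.06) = (-3.2982,-5.4352)
Shoelace sum Σ(x_i·y_{i+1} − x_{i+1}·y_i):
  i=1: 3.2331·4.6728 − -1.6574·0.9615 = +16.7012 (running +16.7012)
  i=2: -1.6574·-5.4352 − -3.2982·4.6728 = +24.4201 (running +41.1213)
  i=3: -3.2982·0.9615 − 3.2331·-5.4352 = +14.4016 (running +55.5229)
Area = |Σ|/2 = |55.5229|/2 = 27.7614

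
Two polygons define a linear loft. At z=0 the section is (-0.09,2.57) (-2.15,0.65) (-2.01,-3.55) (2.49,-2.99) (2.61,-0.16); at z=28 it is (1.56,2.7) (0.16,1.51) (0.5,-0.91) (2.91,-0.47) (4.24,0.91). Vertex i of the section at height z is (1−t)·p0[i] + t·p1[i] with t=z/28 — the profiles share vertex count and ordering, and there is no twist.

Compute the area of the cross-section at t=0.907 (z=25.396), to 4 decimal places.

Area at t=0.907: 10.0132

Cross-section at t=0.907: each vertex is (1-t)·p0[i] + t·p1[i].
  v1: (1-0.907)·(-0.09,2.57) + 0.907·(1.56,2.7) = (1.4066,2.6879)
  v2: (1-0.907)·(-2.15,0.65) + 0.907·(0.16,1.51) = (-0.0548,1.4300)
  v3: (1-0.907)·(-2.01,-3.55) + 0.907·(0.5,-0.91) = (0.2666,-1.1555)
  v4: (1-0.907)·(2.49,-2.99) + 0.907·(2.91,-0.47) = (2.8709,-0.7044)
  v5: (1-0.907)·(2.61,-0.16) + 0.907·(4.24,0.91) = (4.0884,0.8105)
Shoelace sum Σ(x_i·y_{i+1} − x_{i+1}·y_i):
  i=1: 1.4066·1.4300 − -0.0548·2.6879 = +2.1588 (running +2.1588)
  i=2: -0.0548·-1.1555 − 0.2666·1.4300 = -0.3178 (running +1.8409)
  i=3: 0.2666·-0.7044 − 2.8709·-1.1555 = +3.1297 (running +4.9706)
  i=4: 2.8709·0.8105 − 4.0884·-0.7044 = +5.2066 (running +10.1772)
  i=5: 4.0884·2.6879 − 1.4066·0.8105 = +9.8493 (running +20.0265)
Area = |Σ|/2 = |20.0265|/2 = 10.0132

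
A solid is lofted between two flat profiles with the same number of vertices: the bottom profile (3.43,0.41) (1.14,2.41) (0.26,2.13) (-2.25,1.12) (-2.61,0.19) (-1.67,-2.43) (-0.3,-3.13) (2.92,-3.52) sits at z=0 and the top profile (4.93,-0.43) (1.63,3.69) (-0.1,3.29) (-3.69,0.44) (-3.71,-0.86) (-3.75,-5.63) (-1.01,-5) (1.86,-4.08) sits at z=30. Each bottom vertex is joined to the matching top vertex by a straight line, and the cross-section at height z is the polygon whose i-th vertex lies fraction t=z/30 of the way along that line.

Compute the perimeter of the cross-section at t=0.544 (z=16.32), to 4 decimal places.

Perimeter at t=0.544: 23.6705

Cross-section at t=0.544: each vertex is (1-t)·p0[i] + t·p1[i].
  v1: (1-0.544)·(3.43,0.41) + 0.544·(4.93,-0.43) = (4.2460,-0.0470)
  v2: (1-0.544)·(1.14,2.41) + 0.544·(1.63,3.69) = (1.4066,3.1063)
  v3: (1-0.544)·(0.26,2.13) + 0.544·(-0.1,3.29) = (0.0642,2.7610)
  v4: (1-0.544)·(-2.25,1.12) + 0.544·(-3.69,0.44) = (-3.0334,0.7501)
  v5: (1-0.544)·(-2.61,0.19) + 0.544·(-3.71,-0.86) = (-3.2084,-0.3812)
  v6: (1-0.544)·(-1.67,-2.43) + 0.544·(-3.75,-5.63) = (-2.8015,-4.1708)
  v7: (1-0.544)·(-0.3,-3.13) + 0.544·(-1.01,-5) = (-0.6862,-4.1473)
  v8: (1-0.544)·(2.92,-3.52) + 0.544·(1.86,-4.08) = (2.3434,-3.8246)
Perimeter = Σ |v_{i+1} − v_i|:
  edge 1→2: √(-2.8394² + 3.1533²) = 4.2433 (running 4.2433)
  edge 2→3: √(-1.3424² + -0.3453²) = 1.3861 (running 5.6294)
  edge 3→4: √(-3.0975² + -2.0110²) = 3.6930 (running 9.3224)
  edge 4→5: √(-0.1750² + -1.1313²) = 1.1447 (running 10.4672)
  edge 5→6: √(0.4069² + -3.7896²) = 3.8114 (running 14.2786)
  edge 6→7: √(2.1153² + 0.0235²) = 2.1154 (running 16.3940)
  edge 7→8: √(3.0296² + 0.3226²) = 3.0467 (running 19.4407)
  edge 8→1: √(1.9026² + 3.7777²) = 4.2298 (running 23.6705)
Perimeter = 23.6705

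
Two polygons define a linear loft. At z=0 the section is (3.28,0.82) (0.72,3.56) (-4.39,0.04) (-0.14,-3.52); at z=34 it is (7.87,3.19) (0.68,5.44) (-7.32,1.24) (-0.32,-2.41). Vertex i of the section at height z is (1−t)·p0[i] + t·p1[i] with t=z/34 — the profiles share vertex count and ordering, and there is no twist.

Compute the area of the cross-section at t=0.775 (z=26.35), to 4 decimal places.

Cross-section at t=0.775: each vertex is (1-t)·p0[i] + t·p1[i].
  v1: (1-0.775)·(3.28,0.82) + 0.775·(7.87,3.19) = (6.8373,2.6567)
  v2: (1-0.775)·(0.72,3.56) + 0.775·(0.68,5.44) = (0.6890,5.0170)
  v3: (1-0.775)·(-4.39,0.04) + 0.775·(-7.32,1.24) = (-6.6608,0.9700)
  v4: (1-0.775)·(-0.14,-3.52) + 0.775·(-0.32,-2.41) = (-0.2795,-2.6598)
Shoelace sum Σ(x_i·y_{i+1} − x_{i+1}·y_i):
  i=1: 6.8373·5.0170 − 0.6890·2.6567 = +32.4720 (running +32.4720)
  i=2: 0.6890·0.9700 − -6.6608·5.0170 = +34.0853 (running +66.5573)
  i=3: -6.6608·-2.6598 − -0.2795·0.9700 = +17.9870 (running +84.5443)
  i=4: -0.2795·2.6567 − 6.8373·-2.6598 = +17.4428 (running +101.9872)
Area = |Σ|/2 = |101.9872|/2 = 50.9936

Area at t=0.775: 50.9936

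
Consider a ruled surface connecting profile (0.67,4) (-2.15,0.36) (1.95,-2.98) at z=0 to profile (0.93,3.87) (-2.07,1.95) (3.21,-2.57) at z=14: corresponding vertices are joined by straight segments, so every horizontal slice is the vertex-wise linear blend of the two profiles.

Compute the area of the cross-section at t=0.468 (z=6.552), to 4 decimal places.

Area at t=0.468: 12.2466

Cross-section at t=0.468: each vertex is (1-t)·p0[i] + t·p1[i].
  v1: (1-0.468)·(0.67,4) + 0.468·(0.93,3.87) = (0.7917,3.9392)
  v2: (1-0.468)·(-2.15,0.36) + 0.468·(-2.07,1.95) = (-2.1126,1.1041)
  v3: (1-0.468)·(1.95,-2.98) + 0.468·(3.21,-2.57) = (2.5397,-2.7881)
Shoelace sum Σ(x_i·y_{i+1} − x_{i+1}·y_i):
  i=1: 0.7917·1.1041 − -2.1126·3.9392 = +9.1958 (running +9.1958)
  i=2: -2.1126·-2.7881 − 2.5397·1.1041 = +3.0860 (running +12.2818)
  i=3: 2.5397·3.9392 − 0.7917·-2.7881 = +12.2115 (running +24.4933)
Area = |Σ|/2 = |24.4933|/2 = 12.2466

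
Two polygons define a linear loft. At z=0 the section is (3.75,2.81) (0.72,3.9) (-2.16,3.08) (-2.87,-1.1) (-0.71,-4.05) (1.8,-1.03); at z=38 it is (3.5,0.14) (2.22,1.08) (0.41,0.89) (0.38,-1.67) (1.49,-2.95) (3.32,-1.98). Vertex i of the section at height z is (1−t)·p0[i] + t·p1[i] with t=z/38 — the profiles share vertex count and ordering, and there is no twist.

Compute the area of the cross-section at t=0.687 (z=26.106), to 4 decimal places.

Cross-section at t=0.687: each vertex is (1-t)·p0[i] + t·p1[i].
  v1: (1-0.687)·(3.75,2.81) + 0.687·(3.5,0.14) = (3.5782,0.9757)
  v2: (1-0.687)·(0.72,3.9) + 0.687·(2.22,1.08) = (1.7505,1.9627)
  v3: (1-0.687)·(-2.16,3.08) + 0.687·(0.41,0.89) = (-0.3944,1.5755)
  v4: (1-0.687)·(-2.87,-1.1) + 0.687·(0.38,-1.67) = (-0.6372,-1.4916)
  v5: (1-0.687)·(-0.71,-4.05) + 0.687·(1.49,-2.95) = (0.8014,-3.2943)
  v6: (1-0.687)·(1.8,-1.03) + 0.687·(3.32,-1.98) = (2.8442,-1.6826)
Shoelace sum Σ(x_i·y_{i+1} − x_{i+1}·y_i):
  i=1: 3.5782·1.9627 − 1.7505·0.9757 = +5.3149 (running +5.3149)
  i=2: 1.7505·1.5755 − -0.3944·1.9627 = +3.5320 (running +8.8469)
  i=3: -0.3944·-1.4916 − -0.6372·1.5755 = +1.5923 (running +10.4391)
  i=4: -0.6372·-3.2943 − 0.8014·-1.4916 = +3.2947 (running +13.7338)
  i=5: 0.8014·-1.6826 − 2.8442·-3.2943 = +8.0213 (running +21.7551)
  i=6: 2.8442·0.9757 − 3.5782·-1.6826 = +8.7961 (running +30.5512)
Area = |Σ|/2 = |30.5512|/2 = 15.2756

Area at t=0.687: 15.2756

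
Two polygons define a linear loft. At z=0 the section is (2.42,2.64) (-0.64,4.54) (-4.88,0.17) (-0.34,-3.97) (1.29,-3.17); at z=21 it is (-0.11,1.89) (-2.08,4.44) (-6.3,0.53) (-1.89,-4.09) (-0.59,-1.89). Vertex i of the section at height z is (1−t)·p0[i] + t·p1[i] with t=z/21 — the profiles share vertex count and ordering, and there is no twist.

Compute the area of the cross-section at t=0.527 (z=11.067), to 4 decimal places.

Area at t=0.527: 31.6816

Cross-section at t=0.527: each vertex is (1-t)·p0[i] + t·p1[i].
  v1: (1-0.527)·(2.42,2.64) + 0.527·(-0.11,1.89) = (1.0867,2.2447)
  v2: (1-0.527)·(-0.64,4.54) + 0.527·(-2.08,4.44) = (-1.3989,4.4873)
  v3: (1-0.527)·(-4.88,0.17) + 0.527·(-6.3,0.53) = (-5.6283,0.3597)
  v4: (1-0.527)·(-0.34,-3.97) + 0.527·(-1.89,-4.09) = (-1.1568,-4.0332)
  v5: (1-0.527)·(1.29,-3.17) + 0.527·(-0.59,-1.89) = (0.2992,-2.4954)
Shoelace sum Σ(x_i·y_{i+1} − x_{i+1}·y_i):
  i=1: 1.0867·4.4873 − -1.3989·2.2447 = +8.0164 (running +8.0164)
  i=2: -1.3989·0.3597 − -5.6283·4.4873 = +24.7528 (running +32.7693)
  i=3: -5.6283·-4.0332 − -1.1568·0.3597 = +23.1166 (running +55.8859)
  i=4: -1.1568·-2.4954 − 0.2992·-4.0332 = +4.0938 (running +59.9796)
  i=5: 0.2992·2.2447 − 1.0867·-2.4954 = +3.3835 (running +63.3631)
Area = |Σ|/2 = |63.3631|/2 = 31.6816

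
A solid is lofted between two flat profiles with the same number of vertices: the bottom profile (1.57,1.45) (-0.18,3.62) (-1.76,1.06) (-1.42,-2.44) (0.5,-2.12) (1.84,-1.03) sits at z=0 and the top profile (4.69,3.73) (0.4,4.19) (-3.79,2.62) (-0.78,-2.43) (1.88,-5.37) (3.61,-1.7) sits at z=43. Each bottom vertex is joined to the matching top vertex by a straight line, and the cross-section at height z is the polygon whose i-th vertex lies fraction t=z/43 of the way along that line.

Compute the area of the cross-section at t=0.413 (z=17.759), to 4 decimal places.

Cross-section at t=0.413: each vertex is (1-t)·p0[i] + t·p1[i].
  v1: (1-0.413)·(1.57,1.45) + 0.413·(4.69,3.73) = (2.8586,2.3916)
  v2: (1-0.413)·(-0.18,3.62) + 0.413·(0.4,4.19) = (0.0595,3.8554)
  v3: (1-0.413)·(-1.76,1.06) + 0.413·(-3.79,2.62) = (-2.5984,1.7043)
  v4: (1-0.413)·(-1.42,-2.44) + 0.413·(-0.78,-2.43) = (-1.1557,-2.4359)
  v5: (1-0.413)·(0.5,-2.12) + 0.413·(1.88,-5.37) = (1.0699,-3.4623)
  v6: (1-0.413)·(1.84,-1.03) + 0.413·(3.61,-1.7) = (2.5710,-1.3067)
Shoelace sum Σ(x_i·y_{i+1} − x_{i+1}·y_i):
  i=1: 2.8586·3.8554 − 0.0595·2.3916 = +10.8785 (running +10.8785)
  i=2: 0.0595·1.7043 − -2.5984·3.8554 = +10.1193 (running +20.9979)
  i=3: -2.5984·-2.4359 − -1.1557·1.7043 = +8.2989 (running +29.2968)
  i=4: -1.1557·-3.4623 − 1.0699·-2.4359 = +6.6075 (running +35.9043)
  i=5: 1.0699·-1.3067 − 2.5710·-3.4623 = +7.5034 (running +43.4077)
  i=6: 2.5710·2.3916 − 2.8586·-1.3067 = +9.8842 (running +53.2919)
Area = |Σ|/2 = |53.2919|/2 = 26.6460

Area at t=0.413: 26.6460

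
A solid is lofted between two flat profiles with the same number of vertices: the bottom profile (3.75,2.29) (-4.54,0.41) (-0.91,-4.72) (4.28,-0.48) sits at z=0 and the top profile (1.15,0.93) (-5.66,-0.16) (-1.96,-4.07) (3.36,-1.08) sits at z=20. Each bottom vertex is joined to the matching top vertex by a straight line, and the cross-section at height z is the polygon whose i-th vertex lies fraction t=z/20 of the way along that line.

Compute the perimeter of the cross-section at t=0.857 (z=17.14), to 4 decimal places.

Cross-section at t=0.857: each vertex is (1-t)·p0[i] + t·p1[i].
  v1: (1-0.857)·(3.75,2.29) + 0.857·(1.15,0.93) = (1.5218,1.1245)
  v2: (1-0.857)·(-4.54,0.41) + 0.857·(-5.66,-0.16) = (-5.4998,-0.0785)
  v3: (1-0.857)·(-0.91,-4.72) + 0.857·(-1.96,-4.07) = (-1.8098,-4.1630)
  v4: (1-0.857)·(4.28,-0.48) + 0.857·(3.36,-1.08) = (3.4916,-0.9942)
Perimeter = Σ |v_{i+1} − v_i|:
  edge 1→2: √(-7.0216² + -1.2030²) = 7.1239 (running 7.1239)
  edge 2→3: √(3.6900² + -4.0845²) = 5.5044 (running 12.6284)
  edge 3→4: √(5.3014² + 3.1688²) = 6.1762 (running 18.8046)
  edge 4→1: √(-1.9698² + 2.1187²) = 2.8929 (running 21.6975)
Perimeter = 21.6975

Perimeter at t=0.857: 21.6975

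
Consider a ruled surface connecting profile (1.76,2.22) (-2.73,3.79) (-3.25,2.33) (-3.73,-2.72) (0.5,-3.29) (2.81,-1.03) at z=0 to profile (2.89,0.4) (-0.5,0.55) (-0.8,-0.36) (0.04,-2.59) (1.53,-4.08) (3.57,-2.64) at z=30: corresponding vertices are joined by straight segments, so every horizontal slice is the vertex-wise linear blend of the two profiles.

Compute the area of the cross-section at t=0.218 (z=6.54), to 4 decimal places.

Area at t=0.218: 28.3191

Cross-section at t=0.218: each vertex is (1-t)·p0[i] + t·p1[i].
  v1: (1-0.218)·(1.76,2.22) + 0.218·(2.89,0.4) = (2.0063,1.8232)
  v2: (1-0.218)·(-2.73,3.79) + 0.218·(-0.5,0.55) = (-2.2439,3.0837)
  v3: (1-0.218)·(-3.25,2.33) + 0.218·(-0.8,-0.36) = (-2.7159,1.7436)
  v4: (1-0.218)·(-3.73,-2.72) + 0.218·(0.04,-2.59) = (-2.9081,-2.6917)
  v5: (1-0.218)·(0.5,-3.29) + 0.218·(1.53,-4.08) = (0.7245,-3.4622)
  v6: (1-0.218)·(2.81,-1.03) + 0.218·(3.57,-2.64) = (2.9757,-1.3810)
Shoelace sum Σ(x_i·y_{i+1} − x_{i+1}·y_i):
  i=1: 2.0063·3.0837 − -2.2439·1.8232 = +10.2780 (running +10.2780)
  i=2: -2.2439·1.7436 − -2.7159·3.0837 = +4.4626 (running +14.7406)
  i=3: -2.7159·-2.6917 − -2.9081·1.7436 = +12.3809 (running +27.1215)
  i=4: -2.9081·-3.4622 − 0.7245·-2.6917 = +12.0188 (running +39.1403)
  i=5: 0.7245·-1.3810 − 2.9757·-3.4622 = +9.3019 (running +48.4422)
  i=6: 2.9757·1.8232 − 2.0063·-1.3810 = +8.1961 (running +56.6383)
Area = |Σ|/2 = |56.6383|/2 = 28.3191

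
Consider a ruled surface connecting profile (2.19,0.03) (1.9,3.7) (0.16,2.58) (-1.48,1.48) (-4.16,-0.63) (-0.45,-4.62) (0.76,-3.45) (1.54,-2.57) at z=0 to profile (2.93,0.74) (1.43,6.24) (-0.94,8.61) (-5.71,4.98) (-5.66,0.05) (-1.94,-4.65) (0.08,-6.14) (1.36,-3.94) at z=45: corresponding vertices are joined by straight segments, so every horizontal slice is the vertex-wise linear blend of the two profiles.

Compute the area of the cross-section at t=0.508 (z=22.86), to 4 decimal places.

Cross-section at t=0.508: each vertex is (1-t)·p0[i] + t·p1[i].
  v1: (1-0.508)·(2.19,0.03) + 0.508·(2.93,0.74) = (2.5659,0.3907)
  v2: (1-0.508)·(1.9,3.7) + 0.508·(1.43,6.24) = (1.6612,4.9903)
  v3: (1-0.508)·(0.16,2.58) + 0.508·(-0.94,8.61) = (-0.3988,5.6432)
  v4: (1-0.508)·(-1.48,1.48) + 0.508·(-5.71,4.98) = (-3.6288,3.2580)
  v5: (1-0.508)·(-4.16,-0.63) + 0.508·(-5.66,0.05) = (-4.9220,-0.2846)
  v6: (1-0.508)·(-0.45,-4.62) + 0.508·(-1.94,-4.65) = (-1.2069,-4.6352)
  v7: (1-0.508)·(0.76,-3.45) + 0.508·(0.08,-6.14) = (0.4146,-4.8165)
  v8: (1-0.508)·(1.54,-2.57) + 0.508·(1.36,-3.94) = (1.4486,-3.2660)
Shoelace sum Σ(x_i·y_{i+1} − x_{i+1}·y_i):
  i=1: 2.5659·4.9903 − 1.6612·0.3907 = +12.1557 (running +12.1557)
  i=2: 1.6612·5.6432 − -0.3988·4.9903 = +11.3649 (running +23.5207)
  i=3: -0.3988·3.2580 − -3.6288·5.6432 = +19.1791 (running +42.6998)
  i=4: -3.6288·-0.2846 − -4.9220·3.2580 = +17.0685 (running +59.7683)
  i=5: -4.9220·-4.6352 − -1.2069·-0.2846 = +22.4712 (running +82.2395)
  i=6: -1.2069·-4.8165 − 0.4146·-4.6352 = +7.7347 (running +89.9742)
  i=7: 0.4146·-3.2660 − 1.4486·-4.8165 = +5.6231 (running +95.5973)
  i=8: 1.4486·0.3907 − 2.5659·-3.2660 = +8.9461 (running +104.5434)
Area = |Σ|/2 = |104.5434|/2 = 52.2717

Area at t=0.508: 52.2717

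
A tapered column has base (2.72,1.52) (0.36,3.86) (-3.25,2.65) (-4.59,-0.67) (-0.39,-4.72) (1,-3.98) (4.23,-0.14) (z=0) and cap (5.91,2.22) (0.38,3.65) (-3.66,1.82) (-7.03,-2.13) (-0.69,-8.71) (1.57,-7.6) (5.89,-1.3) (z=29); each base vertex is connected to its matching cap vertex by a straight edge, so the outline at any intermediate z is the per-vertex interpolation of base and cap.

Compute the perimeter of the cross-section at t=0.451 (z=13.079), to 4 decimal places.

Perimeter at t=0.451: 30.7348

Cross-section at t=0.451: each vertex is (1-t)·p0[i] + t·p1[i].
  v1: (1-0.451)·(2.72,1.52) + 0.451·(5.91,2.22) = (4.1587,1.8357)
  v2: (1-0.451)·(0.36,3.86) + 0.451·(0.38,3.65) = (0.3690,3.7653)
  v3: (1-0.451)·(-3.25,2.65) + 0.451·(-3.66,1.82) = (-3.4349,2.2757)
  v4: (1-0.451)·(-4.59,-0.67) + 0.451·(-7.03,-2.13) = (-5.6904,-1.3285)
  v5: (1-0.451)·(-0.39,-4.72) + 0.451·(-0.69,-8.71) = (-0.5253,-6.5195)
  v6: (1-0.451)·(1,-3.98) + 0.451·(1.57,-7.6) = (1.2571,-5.6126)
  v7: (1-0.451)·(4.23,-0.14) + 0.451·(5.89,-1.3) = (4.9787,-0.6632)
Perimeter = Σ |v_{i+1} − v_i|:
  edge 1→2: √(-3.7897² + 1.9296²) = 4.2526 (running 4.2526)
  edge 2→3: √(-3.8039² + -1.4896²) = 4.0852 (running 8.3378)
  edge 3→4: √(-2.2555² + -3.6041²) = 4.2517 (running 12.5896)
  edge 4→5: √(5.1651² + -5.1910²) = 7.3229 (running 19.9125)
  edge 5→6: √(1.7824² + 0.9069²) = 1.9998 (running 21.9123)
  edge 6→7: √(3.7216² + 4.9495²) = 6.1925 (running 28.1048)
  edge 7→1: √(-0.8200² + 2.4989²) = 2.6300 (running 30.7348)
Perimeter = 30.7348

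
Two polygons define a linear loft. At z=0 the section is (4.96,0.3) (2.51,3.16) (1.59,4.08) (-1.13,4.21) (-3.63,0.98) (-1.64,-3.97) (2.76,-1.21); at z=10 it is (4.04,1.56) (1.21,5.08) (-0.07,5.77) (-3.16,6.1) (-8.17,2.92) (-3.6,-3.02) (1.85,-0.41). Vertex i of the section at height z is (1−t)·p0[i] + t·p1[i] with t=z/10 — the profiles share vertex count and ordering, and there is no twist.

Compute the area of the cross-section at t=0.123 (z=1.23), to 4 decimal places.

Cross-section at t=0.123: each vertex is (1-t)·p0[i] + t·p1[i].
  v1: (1-0.123)·(4.96,0.3) + 0.123·(4.04,1.56) = (4.8468,0.4550)
  v2: (1-0.123)·(2.51,3.16) + 0.123·(1.21,5.08) = (2.3501,3.3962)
  v3: (1-0.123)·(1.59,4.08) + 0.123·(-0.07,5.77) = (1.3858,4.2879)
  v4: (1-0.123)·(-1.13,4.21) + 0.123·(-3.16,6.1) = (-1.3797,4.4425)
  v5: (1-0.123)·(-3.63,0.98) + 0.123·(-8.17,2.92) = (-4.1884,1.2186)
  v6: (1-0.123)·(-1.64,-3.97) + 0.123·(-3.6,-3.02) = (-1.8811,-3.8532)
  v7: (1-0.123)·(2.76,-1.21) + 0.123·(1.85,-0.41) = (2.6481,-1.1116)
Shoelace sum Σ(x_i·y_{i+1} − x_{i+1}·y_i):
  i=1: 4.8468·3.3962 − 2.3501·0.4550 = +15.3914 (running +15.3914)
  i=2: 2.3501·4.2879 − 1.3858·3.3962 = +5.3705 (running +20.7619)
  i=3: 1.3858·4.4425 − -1.3797·4.2879 = +12.0724 (running +32.8342)
  i=4: -1.3797·1.2186 − -4.1884·4.4425 = +16.9256 (running +49.7599)
  i=5: -4.1884·-3.8532 − -1.8811·1.2186 = +18.4309 (running +68.1908)
  i=6: -1.8811·-1.1116 − 2.6481·-3.8532 = +12.2944 (running +80.4852)
  i=7: 2.6481·0.4550 − 4.8468·-1.1116 = +6.5926 (running +87.0778)
Area = |Σ|/2 = |87.0778|/2 = 43.5389

Area at t=0.123: 43.5389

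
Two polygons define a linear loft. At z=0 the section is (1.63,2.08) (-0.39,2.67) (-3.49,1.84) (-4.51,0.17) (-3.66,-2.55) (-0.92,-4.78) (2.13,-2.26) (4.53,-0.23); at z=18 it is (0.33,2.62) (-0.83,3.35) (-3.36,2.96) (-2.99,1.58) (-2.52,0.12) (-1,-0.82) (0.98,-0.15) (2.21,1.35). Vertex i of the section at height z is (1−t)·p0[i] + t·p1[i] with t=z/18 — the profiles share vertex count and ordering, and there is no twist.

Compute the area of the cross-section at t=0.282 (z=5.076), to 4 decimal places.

Cross-section at t=0.282: each vertex is (1-t)·p0[i] + t·p1[i].
  v1: (1-0.282)·(1.63,2.08) + 0.282·(0.33,2.62) = (1.2634,2.2323)
  v2: (1-0.282)·(-0.39,2.67) + 0.282·(-0.83,3.35) = (-0.5141,2.8618)
  v3: (1-0.282)·(-3.49,1.84) + 0.282·(-3.36,2.96) = (-3.4533,2.1558)
  v4: (1-0.282)·(-4.51,0.17) + 0.282·(-2.99,1.58) = (-4.0814,0.5676)
  v5: (1-0.282)·(-3.66,-2.55) + 0.282·(-2.52,0.12) = (-3.3385,-1.7971)
  v6: (1-0.282)·(-0.92,-4.78) + 0.282·(-1,-0.82) = (-0.9426,-3.6633)
  v7: (1-0.282)·(2.13,-2.26) + 0.282·(0.98,-0.15) = (1.8057,-1.6650)
  v8: (1-0.282)·(4.53,-0.23) + 0.282·(2.21,1.35) = (3.8758,0.2156)
Shoelace sum Σ(x_i·y_{i+1} − x_{i+1}·y_i):
  i=1: 1.2634·2.8618 − -0.5141·2.2323 = +4.7631 (running +4.7631)
  i=2: -0.5141·2.1558 − -3.4533·2.8618 = +8.7744 (running +13.5375)
  i=3: -3.4533·0.5676 − -4.0814·2.1558 = +6.8386 (running +20.3760)
  i=4: -4.0814·-1.7971 − -3.3385·0.5676 = +9.2295 (running +29.6055)
  i=5: -3.3385·-3.6633 − -0.9426·-1.7971 = +10.5361 (running +40.1416)
  i=6: -0.9426·-1.6650 − 1.8057·-3.6633 = +8.1841 (running +48.3257)
  i=7: 1.8057·0.2156 − 3.8758·-1.6650 = +6.8423 (running +55.1680)
  i=8: 3.8758·2.2323 − 1.2634·0.2156 = +8.3794 (running +63.5475)
Area = |Σ|/2 = |63.5475|/2 = 31.7737

Area at t=0.282: 31.7737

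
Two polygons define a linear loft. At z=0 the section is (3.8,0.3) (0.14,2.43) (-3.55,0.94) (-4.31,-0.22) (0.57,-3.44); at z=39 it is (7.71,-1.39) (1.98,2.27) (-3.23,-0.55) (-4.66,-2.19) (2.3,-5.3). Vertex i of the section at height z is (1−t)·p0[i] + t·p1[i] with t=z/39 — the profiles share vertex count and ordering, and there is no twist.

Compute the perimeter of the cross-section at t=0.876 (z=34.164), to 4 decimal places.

Perimeter at t=0.876: 28.0770

Cross-section at t=0.876: each vertex is (1-t)·p0[i] + t·p1[i].
  v1: (1-0.876)·(3.8,0.3) + 0.876·(7.71,-1.39) = (7.2252,-1.1804)
  v2: (1-0.876)·(0.14,2.43) + 0.876·(1.98,2.27) = (1.7518,2.2898)
  v3: (1-0.876)·(-3.55,0.94) + 0.876·(-3.23,-0.55) = (-3.2697,-0.3652)
  v4: (1-0.876)·(-4.31,-0.22) + 0.876·(-4.66,-2.19) = (-4.6166,-1.9457)
  v5: (1-0.876)·(0.57,-3.44) + 0.876·(2.3,-5.3) = (2.0855,-5.0694)
Perimeter = Σ |v_{i+1} − v_i|:
  edge 1→2: √(-5.4733² + 3.4703²) = 6.4807 (running 6.4807)
  edge 2→3: √(-5.0215² + -2.6551²) = 5.6802 (running 12.1610)
  edge 3→4: √(-1.3469² + -1.5805²) = 2.0766 (running 14.2375)
  edge 4→5: √(6.7021² + -3.1236²) = 7.3943 (running 21.6318)
  edge 5→1: √(5.1397² + 3.8889²) = 6.4452 (running 28.0770)
Perimeter = 28.0770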